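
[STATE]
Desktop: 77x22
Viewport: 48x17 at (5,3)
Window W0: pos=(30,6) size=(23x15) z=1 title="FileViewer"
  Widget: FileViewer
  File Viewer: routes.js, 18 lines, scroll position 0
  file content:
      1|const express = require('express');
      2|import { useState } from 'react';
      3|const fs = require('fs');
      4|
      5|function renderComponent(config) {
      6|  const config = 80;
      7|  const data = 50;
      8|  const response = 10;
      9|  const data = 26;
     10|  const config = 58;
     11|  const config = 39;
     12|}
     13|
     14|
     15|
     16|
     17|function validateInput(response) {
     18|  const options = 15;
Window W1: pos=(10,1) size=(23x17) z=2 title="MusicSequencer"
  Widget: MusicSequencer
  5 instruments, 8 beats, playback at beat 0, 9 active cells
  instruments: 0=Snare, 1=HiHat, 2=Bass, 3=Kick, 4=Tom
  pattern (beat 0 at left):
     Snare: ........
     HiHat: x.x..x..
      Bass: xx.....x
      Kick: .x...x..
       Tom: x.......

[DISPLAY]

     ┠─────────────────────┨                    
     ┃      ▼1234567       ┃                    
     ┃ Snare········       ┃                    
     ┃ HiHat█·█··█··       ┃━━━━━━━━━━━━━━━━━━━┓
     ┃  Bass██·····█       ┃ileViewer          ┃
     ┃  Kick·█···█··       ┃───────────────────┨
     ┃   Tom█·······       ┃nst express = requ▲┃
     ┃                     ┃port { useState } █┃
     ┃                     ┃nst fs = require('░┃
     ┃                     ┃                  ░┃
     ┃                     ┃nction renderCompo░┃
     ┃                     ┃const config = 80;░┃
     ┃                     ┃const data = 50;  ░┃
     ┃                     ┃const response = 1░┃
     ┗━━━━━━━━━━━━━━━━━━━━━┛const data = 26;  ░┃
                         ┃  const config = 58;░┃
                         ┃  const config = 39;▼┃


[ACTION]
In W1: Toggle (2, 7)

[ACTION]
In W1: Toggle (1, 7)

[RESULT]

     ┠─────────────────────┨                    
     ┃      ▼1234567       ┃                    
     ┃ Snare········       ┃                    
     ┃ HiHat█·█··█·█       ┃━━━━━━━━━━━━━━━━━━━┓
     ┃  Bass██······       ┃ileViewer          ┃
     ┃  Kick·█···█··       ┃───────────────────┨
     ┃   Tom█·······       ┃nst express = requ▲┃
     ┃                     ┃port { useState } █┃
     ┃                     ┃nst fs = require('░┃
     ┃                     ┃                  ░┃
     ┃                     ┃nction renderCompo░┃
     ┃                     ┃const config = 80;░┃
     ┃                     ┃const data = 50;  ░┃
     ┃                     ┃const response = 1░┃
     ┗━━━━━━━━━━━━━━━━━━━━━┛const data = 26;  ░┃
                         ┃  const config = 58;░┃
                         ┃  const config = 39;▼┃


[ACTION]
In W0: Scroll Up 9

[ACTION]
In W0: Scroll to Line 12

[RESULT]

     ┠─────────────────────┨                    
     ┃      ▼1234567       ┃                    
     ┃ Snare········       ┃                    
     ┃ HiHat█·█··█·█       ┃━━━━━━━━━━━━━━━━━━━┓
     ┃  Bass██······       ┃ileViewer          ┃
     ┃  Kick·█···█··       ┃───────────────────┨
     ┃   Tom█·······       ┃const response = 1▲┃
     ┃                     ┃const data = 26;  ░┃
     ┃                     ┃const config = 58;░┃
     ┃                     ┃const config = 39;░┃
     ┃                     ┃                  ░┃
     ┃                     ┃                  ░┃
     ┃                     ┃                  ░┃
     ┃                     ┃                  ░┃
     ┗━━━━━━━━━━━━━━━━━━━━━┛                  ░┃
                         ┃function validateInp█┃
                         ┃  const options = 15▼┃


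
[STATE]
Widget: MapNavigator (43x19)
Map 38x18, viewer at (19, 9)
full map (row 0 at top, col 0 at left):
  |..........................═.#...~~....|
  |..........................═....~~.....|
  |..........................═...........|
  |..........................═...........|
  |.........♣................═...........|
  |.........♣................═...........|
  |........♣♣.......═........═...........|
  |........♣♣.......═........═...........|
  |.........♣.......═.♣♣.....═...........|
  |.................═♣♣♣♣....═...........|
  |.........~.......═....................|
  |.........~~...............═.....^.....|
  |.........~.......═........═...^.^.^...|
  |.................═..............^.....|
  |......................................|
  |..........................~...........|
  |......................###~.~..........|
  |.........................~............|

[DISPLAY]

  ..........................═.#...~~....   
  ..........................═....~~.....   
  ..........................═...........   
  ..........................═...........   
  .........♣................═...........   
  .........♣................═...........   
  ........♣♣.......═........═...........   
  ........♣♣.......═........═...........   
  .........♣.......═.♣♣.....═...........   
  .................═♣@♣♣....═...........   
  .........~.......═....................   
  .........~~...............═.....^.....   
  .........~.......═........═...^.^.^...   
  .................═..............^.....   
  ......................................   
  ..........................~...........   
  ......................###~.~..........   
  .........................~............   
                                           


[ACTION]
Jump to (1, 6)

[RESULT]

                                           
                                           
                                           
                    .......................
                    .......................
                    .......................
                    .......................
                    .........♣.............
                    .........♣.............
                    .@......♣♣.......═.....
                    ........♣♣.......═.....
                    .........♣.......═.♣♣..
                    .................═♣♣♣♣.
                    .........~.......═.....
                    .........~~............
                    .........~.......═.....
                    .................═.....
                    .......................
                    .......................


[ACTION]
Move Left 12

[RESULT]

                                           
                                           
                                           
                     ......................
                     ......................
                     ......................
                     ......................
                     .........♣............
                     .........♣............
                     @.......♣♣.......═....
                     ........♣♣.......═....
                     .........♣.......═.♣♣.
                     .................═♣♣♣♣
                     .........~.......═....
                     .........~~...........
                     .........~.......═....
                     .................═....
                     ......................
                     ......................


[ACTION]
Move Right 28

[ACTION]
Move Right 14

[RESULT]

                                           
                                           
                                           
..........═.#...~~....                     
..........═....~~.....                     
..........═...........                     
..........═...........                     
..........═...........                     
..........═...........                     
.═........═..........@                     
.═........═...........                     
.═.♣♣.....═...........                     
.═♣♣♣♣....═...........                     
.═....................                     
..........═.....^.....                     
.═........═...^.^.^...                     
.═..............^.....                     
......................                     
..........~...........                     


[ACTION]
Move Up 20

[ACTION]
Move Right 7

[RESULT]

                                           
                                           
                                           
                                           
                                           
                                           
                                           
                                           
                                           
..........═.#...~~...@                     
..........═....~~.....                     
..........═...........                     
..........═...........                     
..........═...........                     
..........═...........                     
.═........═...........                     
.═........═...........                     
.═.♣♣.....═...........                     
.═♣♣♣♣....═...........                     


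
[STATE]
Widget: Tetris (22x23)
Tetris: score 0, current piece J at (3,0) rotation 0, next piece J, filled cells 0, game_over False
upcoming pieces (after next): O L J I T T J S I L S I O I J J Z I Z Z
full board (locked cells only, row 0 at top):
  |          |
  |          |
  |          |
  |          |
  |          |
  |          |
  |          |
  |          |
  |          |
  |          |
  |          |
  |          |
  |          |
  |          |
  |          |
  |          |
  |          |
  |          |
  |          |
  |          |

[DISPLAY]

   █      │Next:      
   ███    │█          
          │███        
          │           
          │           
          │           
          │Score:     
          │0          
          │           
          │           
          │           
          │           
          │           
          │           
          │           
          │           
          │           
          │           
          │           
          │           
          │           
          │           
          │           


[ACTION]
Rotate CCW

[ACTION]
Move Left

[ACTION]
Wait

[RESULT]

          │Next:      
   █      │█          
   █      │███        
  ██      │           
          │           
          │           
          │Score:     
          │0          
          │           
          │           
          │           
          │           
          │           
          │           
          │           
          │           
          │           
          │           
          │           
          │           
          │           
          │           
          │           


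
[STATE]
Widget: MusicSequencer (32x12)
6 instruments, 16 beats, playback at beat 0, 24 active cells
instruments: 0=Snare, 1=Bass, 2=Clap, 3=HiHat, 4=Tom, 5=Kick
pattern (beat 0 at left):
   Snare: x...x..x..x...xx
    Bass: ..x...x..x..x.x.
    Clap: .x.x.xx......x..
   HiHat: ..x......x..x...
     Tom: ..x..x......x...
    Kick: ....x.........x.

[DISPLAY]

      ▼123456789012345          
 Snare█···█··█··█···██          
  Bass··█···█··█··█·█·          
  Clap·█·█·██······█··          
 HiHat··█······█··█···          
   Tom··█··█······█···          
  Kick····█·········█·          
                                
                                
                                
                                
                                


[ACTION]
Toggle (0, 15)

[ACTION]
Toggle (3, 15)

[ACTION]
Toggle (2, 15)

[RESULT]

      ▼123456789012345          
 Snare█···█··█··█···█·          
  Bass··█···█··█··█·█·          
  Clap·█·█·██······█·█          
 HiHat··█······█··█··█          
   Tom··█··█······█···          
  Kick····█·········█·          
                                
                                
                                
                                
                                


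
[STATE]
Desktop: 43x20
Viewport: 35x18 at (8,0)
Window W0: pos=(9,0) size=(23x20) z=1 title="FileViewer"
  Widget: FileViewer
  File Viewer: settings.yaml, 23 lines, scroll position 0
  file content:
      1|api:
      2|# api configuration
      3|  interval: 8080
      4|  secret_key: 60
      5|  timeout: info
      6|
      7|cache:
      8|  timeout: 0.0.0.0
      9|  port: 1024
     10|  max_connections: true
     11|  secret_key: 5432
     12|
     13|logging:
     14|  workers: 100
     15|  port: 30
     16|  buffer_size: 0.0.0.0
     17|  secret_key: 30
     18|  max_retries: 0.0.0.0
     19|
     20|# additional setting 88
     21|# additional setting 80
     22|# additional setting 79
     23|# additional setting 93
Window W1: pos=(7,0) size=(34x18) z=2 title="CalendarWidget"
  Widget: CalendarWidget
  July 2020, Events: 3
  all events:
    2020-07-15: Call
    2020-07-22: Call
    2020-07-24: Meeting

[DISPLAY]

━━━━━━━━━━━━━━━━━━━━━━━━━━━━━━━━┓  
 CalendarWidget                 ┃  
────────────────────────────────┨  
           July 2020            ┃  
Mo Tu We Th Fr Sa Su            ┃  
       1  2  3  4  5            ┃  
 6  7  8  9 10 11 12            ┃  
13 14 15* 16 17 18 19           ┃  
20 21 22* 23 24* 25 26          ┃  
27 28 29 30 31                  ┃  
                                ┃  
                                ┃  
                                ┃  
                                ┃  
                                ┃  
                                ┃  
                                ┃  
━━━━━━━━━━━━━━━━━━━━━━━━━━━━━━━━┛  


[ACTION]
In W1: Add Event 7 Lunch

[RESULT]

━━━━━━━━━━━━━━━━━━━━━━━━━━━━━━━━┓  
 CalendarWidget                 ┃  
────────────────────────────────┨  
           July 2020            ┃  
Mo Tu We Th Fr Sa Su            ┃  
       1  2  3  4  5            ┃  
 6  7*  8  9 10 11 12           ┃  
13 14 15* 16 17 18 19           ┃  
20 21 22* 23 24* 25 26          ┃  
27 28 29 30 31                  ┃  
                                ┃  
                                ┃  
                                ┃  
                                ┃  
                                ┃  
                                ┃  
                                ┃  
━━━━━━━━━━━━━━━━━━━━━━━━━━━━━━━━┛  


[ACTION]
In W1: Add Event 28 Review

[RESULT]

━━━━━━━━━━━━━━━━━━━━━━━━━━━━━━━━┓  
 CalendarWidget                 ┃  
────────────────────────────────┨  
           July 2020            ┃  
Mo Tu We Th Fr Sa Su            ┃  
       1  2  3  4  5            ┃  
 6  7*  8  9 10 11 12           ┃  
13 14 15* 16 17 18 19           ┃  
20 21 22* 23 24* 25 26          ┃  
27 28* 29 30 31                 ┃  
                                ┃  
                                ┃  
                                ┃  
                                ┃  
                                ┃  
                                ┃  
                                ┃  
━━━━━━━━━━━━━━━━━━━━━━━━━━━━━━━━┛  


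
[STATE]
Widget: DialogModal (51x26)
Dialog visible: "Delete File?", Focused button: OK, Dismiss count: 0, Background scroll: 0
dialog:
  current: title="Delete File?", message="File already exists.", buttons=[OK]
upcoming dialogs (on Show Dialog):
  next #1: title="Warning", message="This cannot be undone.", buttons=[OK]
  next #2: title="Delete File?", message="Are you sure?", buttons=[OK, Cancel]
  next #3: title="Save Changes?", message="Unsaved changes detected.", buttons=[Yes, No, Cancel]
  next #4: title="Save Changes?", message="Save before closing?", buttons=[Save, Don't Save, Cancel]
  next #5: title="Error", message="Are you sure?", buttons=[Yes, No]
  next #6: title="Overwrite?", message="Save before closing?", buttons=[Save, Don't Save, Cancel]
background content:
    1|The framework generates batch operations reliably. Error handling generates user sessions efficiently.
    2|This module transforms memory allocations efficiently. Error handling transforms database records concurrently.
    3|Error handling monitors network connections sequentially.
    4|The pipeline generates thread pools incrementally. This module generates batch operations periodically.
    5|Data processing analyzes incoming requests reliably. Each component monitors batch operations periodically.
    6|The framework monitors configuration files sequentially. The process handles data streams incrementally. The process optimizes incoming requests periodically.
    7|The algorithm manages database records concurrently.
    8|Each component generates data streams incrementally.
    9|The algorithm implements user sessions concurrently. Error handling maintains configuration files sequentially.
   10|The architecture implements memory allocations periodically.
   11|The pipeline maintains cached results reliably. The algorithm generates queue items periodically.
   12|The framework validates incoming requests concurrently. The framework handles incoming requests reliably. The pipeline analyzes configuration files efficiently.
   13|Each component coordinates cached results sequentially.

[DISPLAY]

The framework generates batch operations reliably. 
This module transforms memory allocations efficient
Error handling monitors network connections sequent
The pipeline generates thread pools incrementally. 
Data processing analyzes incoming requests reliably
The framework monitors configuration files sequenti
The algorithm manages database records concurrently
Each component generates data streams incrementally
The algorithm implements user sessions concurrently
The architecture implements memory allocations peri
The pipeline ┌──────────────────────┐ reliably. The
The framework│     Delete File?     │ests concurren
Each componen│ File already exists. │ults sequentia
             │         [OK]         │              
             └──────────────────────┘              
                                                   
                                                   
                                                   
                                                   
                                                   
                                                   
                                                   
                                                   
                                                   
                                                   
                                                   


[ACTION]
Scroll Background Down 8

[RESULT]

The algorithm implements user sessions concurrently
The architecture implements memory allocations peri
The pipeline maintains cached results reliably. The
The framework validates incoming requests concurren
Each component coordinates cached results sequentia
                                                   
                                                   
                                                   
                                                   
                                                   
             ┌──────────────────────┐              
             │     Delete File?     │              
             │ File already exists. │              
             │         [OK]         │              
             └──────────────────────┘              
                                                   
                                                   
                                                   
                                                   
                                                   
                                                   
                                                   
                                                   
                                                   
                                                   
                                                   


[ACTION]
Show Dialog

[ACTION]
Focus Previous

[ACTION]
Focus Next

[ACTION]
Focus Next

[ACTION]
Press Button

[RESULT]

The algorithm implements user sessions concurrently
The architecture implements memory allocations peri
The pipeline maintains cached results reliably. The
The framework validates incoming requests concurren
Each component coordinates cached results sequentia
                                                   
                                                   
                                                   
                                                   
                                                   
                                                   
                                                   
                                                   
                                                   
                                                   
                                                   
                                                   
                                                   
                                                   
                                                   
                                                   
                                                   
                                                   
                                                   
                                                   
                                                   


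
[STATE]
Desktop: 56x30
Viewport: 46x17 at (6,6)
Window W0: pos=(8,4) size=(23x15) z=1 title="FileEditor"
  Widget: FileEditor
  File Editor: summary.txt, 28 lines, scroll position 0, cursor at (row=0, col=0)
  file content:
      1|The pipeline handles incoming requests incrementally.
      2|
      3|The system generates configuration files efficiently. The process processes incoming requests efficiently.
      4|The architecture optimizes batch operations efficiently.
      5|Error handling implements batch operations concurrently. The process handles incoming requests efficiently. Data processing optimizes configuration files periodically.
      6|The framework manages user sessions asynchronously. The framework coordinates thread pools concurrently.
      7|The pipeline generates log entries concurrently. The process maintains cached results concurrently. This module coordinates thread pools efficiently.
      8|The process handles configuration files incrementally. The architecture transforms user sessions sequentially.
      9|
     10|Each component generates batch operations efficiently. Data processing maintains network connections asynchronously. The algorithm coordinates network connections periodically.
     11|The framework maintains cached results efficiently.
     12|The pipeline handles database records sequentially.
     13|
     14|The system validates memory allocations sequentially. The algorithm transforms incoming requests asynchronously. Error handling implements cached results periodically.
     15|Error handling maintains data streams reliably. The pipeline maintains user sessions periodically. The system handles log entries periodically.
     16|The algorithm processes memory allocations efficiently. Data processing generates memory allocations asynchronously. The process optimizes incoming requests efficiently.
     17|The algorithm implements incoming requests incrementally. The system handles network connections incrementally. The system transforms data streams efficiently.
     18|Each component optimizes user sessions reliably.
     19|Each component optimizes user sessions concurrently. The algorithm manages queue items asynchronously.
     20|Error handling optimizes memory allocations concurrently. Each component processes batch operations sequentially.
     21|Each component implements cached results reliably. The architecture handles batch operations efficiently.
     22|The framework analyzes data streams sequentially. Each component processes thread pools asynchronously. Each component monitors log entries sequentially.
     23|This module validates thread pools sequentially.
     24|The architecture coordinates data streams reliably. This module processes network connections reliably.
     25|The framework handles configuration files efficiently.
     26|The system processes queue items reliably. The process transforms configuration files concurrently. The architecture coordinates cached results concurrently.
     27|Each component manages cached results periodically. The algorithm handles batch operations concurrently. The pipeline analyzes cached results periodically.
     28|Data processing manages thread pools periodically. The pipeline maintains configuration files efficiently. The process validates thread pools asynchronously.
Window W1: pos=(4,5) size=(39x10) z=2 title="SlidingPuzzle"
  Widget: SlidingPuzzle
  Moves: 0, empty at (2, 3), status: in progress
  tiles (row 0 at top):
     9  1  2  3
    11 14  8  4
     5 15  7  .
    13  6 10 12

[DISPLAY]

SlidingPuzzle                       ┃         
────────────────────────────────────┨         
────┬────┬────┬────┐                ┃         
  9 │  1 │  2 │  3 │                ┃         
────┼────┼────┼────┤                ┃         
 11 │ 14 │  8 │  4 │                ┃         
────┼────┼────┼────┤                ┃         
  5 │ 15 │  7 │    │                ┃         
━━━━━━━━━━━━━━━━━━━━━━━━━━━━━━━━━━━━┛         
  ┃                    ░┃                     
  ┃Each component gener░┃                     
  ┃The framework mainta▼┃                     
  ┗━━━━━━━━━━━━━━━━━━━━━┛                     
                                              
                                              
                                              
                                              


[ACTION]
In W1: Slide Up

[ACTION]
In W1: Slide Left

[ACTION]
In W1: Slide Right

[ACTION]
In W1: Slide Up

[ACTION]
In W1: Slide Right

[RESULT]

SlidingPuzzle                       ┃         
────────────────────────────────────┨         
────┬────┬────┬────┐                ┃         
  9 │  1 │  2 │  3 │                ┃         
────┼────┼────┼────┤                ┃         
 11 │ 14 │  8 │  4 │                ┃         
────┼────┼────┼────┤                ┃         
  5 │ 15 │  7 │ 12 │                ┃         
━━━━━━━━━━━━━━━━━━━━━━━━━━━━━━━━━━━━┛         
  ┃                    ░┃                     
  ┃Each component gener░┃                     
  ┃The framework mainta▼┃                     
  ┗━━━━━━━━━━━━━━━━━━━━━┛                     
                                              
                                              
                                              
                                              


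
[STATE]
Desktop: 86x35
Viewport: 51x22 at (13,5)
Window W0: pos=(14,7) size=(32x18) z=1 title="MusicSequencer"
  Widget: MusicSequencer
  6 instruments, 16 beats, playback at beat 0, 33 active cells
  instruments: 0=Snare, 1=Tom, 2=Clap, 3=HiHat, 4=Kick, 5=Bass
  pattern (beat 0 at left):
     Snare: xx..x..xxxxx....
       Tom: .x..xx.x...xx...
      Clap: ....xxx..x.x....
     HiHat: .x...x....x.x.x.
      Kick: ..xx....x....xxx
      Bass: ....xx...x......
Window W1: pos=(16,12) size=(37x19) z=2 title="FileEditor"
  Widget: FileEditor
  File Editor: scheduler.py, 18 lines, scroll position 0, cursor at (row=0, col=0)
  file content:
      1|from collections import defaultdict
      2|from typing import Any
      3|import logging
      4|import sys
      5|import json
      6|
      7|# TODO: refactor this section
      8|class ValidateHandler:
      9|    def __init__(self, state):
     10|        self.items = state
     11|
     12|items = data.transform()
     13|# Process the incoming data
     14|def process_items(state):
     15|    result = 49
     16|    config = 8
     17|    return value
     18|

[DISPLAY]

                                                   
                                                   
 ┏━━━━━━━━━━━━━━━━━━━━━━━━━━━━━━┓                  
 ┃ MusicSequencer               ┃                  
 ┠──────────────────────────────┨                  
 ┃      ▼123456789012345        ┃                  
 ┃ Snare██··█··█████····        ┃                  
 ┃ ┏━━━━━━━━━━━━━━━━━━━━━━━━━━━━━━━━━━━┓           
 ┃ ┃ FileEditor                        ┃           
 ┃ ┠───────────────────────────────────┨           
 ┃ ┃█rom collections import defaultdic▲┃           
 ┃ ┃from typing import Any            █┃           
 ┃ ┃import logging                    ░┃           
 ┃ ┃import sys                        ░┃           
 ┃ ┃import json                       ░┃           
 ┃ ┃                                  ░┃           
 ┃ ┃# TODO: refactor this section     ░┃           
 ┃ ┃class ValidateHandler:            ░┃           
 ┃ ┃    def __init__(self, state):    ░┃           
 ┗━┃        self.items = state        ░┃           
   ┃                                  ░┃           
   ┃items = data.transform()          ░┃           


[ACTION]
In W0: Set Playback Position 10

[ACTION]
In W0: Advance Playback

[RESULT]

                                                   
                                                   
 ┏━━━━━━━━━━━━━━━━━━━━━━━━━━━━━━┓                  
 ┃ MusicSequencer               ┃                  
 ┠──────────────────────────────┨                  
 ┃      01234567890▼2345        ┃                  
 ┃ Snare██··█··█████····        ┃                  
 ┃ ┏━━━━━━━━━━━━━━━━━━━━━━━━━━━━━━━━━━━┓           
 ┃ ┃ FileEditor                        ┃           
 ┃ ┠───────────────────────────────────┨           
 ┃ ┃█rom collections import defaultdic▲┃           
 ┃ ┃from typing import Any            █┃           
 ┃ ┃import logging                    ░┃           
 ┃ ┃import sys                        ░┃           
 ┃ ┃import json                       ░┃           
 ┃ ┃                                  ░┃           
 ┃ ┃# TODO: refactor this section     ░┃           
 ┃ ┃class ValidateHandler:            ░┃           
 ┃ ┃    def __init__(self, state):    ░┃           
 ┗━┃        self.items = state        ░┃           
   ┃                                  ░┃           
   ┃items = data.transform()          ░┃           


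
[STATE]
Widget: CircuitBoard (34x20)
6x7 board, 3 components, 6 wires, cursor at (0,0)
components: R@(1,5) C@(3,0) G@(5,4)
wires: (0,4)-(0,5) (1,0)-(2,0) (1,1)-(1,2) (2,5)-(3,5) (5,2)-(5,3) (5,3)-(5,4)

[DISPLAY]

   0 1 2 3 4 5                    
0  [.]              · ─ ·         
                                  
1   ·   · ─ ·           R         
    │                             
2   ·                   ·         
                        │         
3   C                   ·         
                                  
4                                 
                                  
5           · ─ · ─ G             
                                  
6                                 
Cursor: (0,0)                     
                                  
                                  
                                  
                                  
                                  


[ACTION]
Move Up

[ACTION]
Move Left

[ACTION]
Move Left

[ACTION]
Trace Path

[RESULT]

   0 1 2 3 4 5                    
0  [.]              · ─ ·         
                                  
1   ·   · ─ ·           R         
    │                             
2   ·                   ·         
                        │         
3   C                   ·         
                                  
4                                 
                                  
5           · ─ · ─ G             
                                  
6                                 
Cursor: (0,0)  Trace: No connectio
                                  
                                  
                                  
                                  
                                  


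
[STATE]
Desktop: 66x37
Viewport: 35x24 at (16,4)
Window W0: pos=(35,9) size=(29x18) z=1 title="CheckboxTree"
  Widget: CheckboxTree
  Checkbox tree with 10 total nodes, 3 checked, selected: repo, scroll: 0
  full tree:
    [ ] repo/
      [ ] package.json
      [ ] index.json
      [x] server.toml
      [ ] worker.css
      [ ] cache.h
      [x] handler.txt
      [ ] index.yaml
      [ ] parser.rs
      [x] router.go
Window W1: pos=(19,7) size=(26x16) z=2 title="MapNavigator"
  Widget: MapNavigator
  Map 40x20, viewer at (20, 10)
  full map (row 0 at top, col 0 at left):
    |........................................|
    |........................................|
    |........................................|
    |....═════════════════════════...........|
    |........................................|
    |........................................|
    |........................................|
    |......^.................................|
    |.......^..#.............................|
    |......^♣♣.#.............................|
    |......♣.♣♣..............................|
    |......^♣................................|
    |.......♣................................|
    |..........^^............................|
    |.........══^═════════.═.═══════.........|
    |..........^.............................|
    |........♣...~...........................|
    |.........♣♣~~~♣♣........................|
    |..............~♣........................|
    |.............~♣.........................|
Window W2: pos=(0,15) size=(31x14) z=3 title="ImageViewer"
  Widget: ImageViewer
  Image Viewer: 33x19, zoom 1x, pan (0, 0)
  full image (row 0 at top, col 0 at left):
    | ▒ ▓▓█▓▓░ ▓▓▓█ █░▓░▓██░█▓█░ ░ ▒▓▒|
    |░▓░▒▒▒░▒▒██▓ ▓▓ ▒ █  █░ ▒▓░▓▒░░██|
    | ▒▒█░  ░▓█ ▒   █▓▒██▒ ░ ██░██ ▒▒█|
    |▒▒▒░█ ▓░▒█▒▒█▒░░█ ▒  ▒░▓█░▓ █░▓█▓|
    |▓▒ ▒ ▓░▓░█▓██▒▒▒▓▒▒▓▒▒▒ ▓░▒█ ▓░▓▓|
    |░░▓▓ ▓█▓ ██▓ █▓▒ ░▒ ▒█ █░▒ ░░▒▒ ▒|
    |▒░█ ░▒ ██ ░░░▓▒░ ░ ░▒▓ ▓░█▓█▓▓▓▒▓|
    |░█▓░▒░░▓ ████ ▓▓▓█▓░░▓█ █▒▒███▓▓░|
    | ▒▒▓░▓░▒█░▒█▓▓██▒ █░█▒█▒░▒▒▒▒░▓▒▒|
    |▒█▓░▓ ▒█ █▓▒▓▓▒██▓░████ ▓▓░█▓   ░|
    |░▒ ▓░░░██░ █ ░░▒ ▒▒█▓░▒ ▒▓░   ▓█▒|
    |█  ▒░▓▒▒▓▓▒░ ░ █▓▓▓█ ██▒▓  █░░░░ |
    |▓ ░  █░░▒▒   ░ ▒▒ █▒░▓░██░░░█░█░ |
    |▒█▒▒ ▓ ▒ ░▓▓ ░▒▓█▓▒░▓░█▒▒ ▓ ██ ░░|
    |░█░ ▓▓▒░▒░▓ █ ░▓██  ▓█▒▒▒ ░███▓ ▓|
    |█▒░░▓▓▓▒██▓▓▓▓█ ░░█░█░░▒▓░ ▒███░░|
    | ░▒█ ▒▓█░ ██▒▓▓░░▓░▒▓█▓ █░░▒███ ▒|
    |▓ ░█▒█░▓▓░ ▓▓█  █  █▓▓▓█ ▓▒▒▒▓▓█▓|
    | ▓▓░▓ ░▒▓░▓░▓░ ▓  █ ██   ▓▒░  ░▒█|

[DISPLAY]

                                   
                                   
                                   
   ┏━━━━━━━━━━━━━━━━━━━━━━━━┓      
   ┃ MapNavigator           ┃      
   ┠────────────────────────┨━━━━━━
   ┃........................┃Tree  
   ┃........................┃──────
   ┃........................┃/     
   ┃........................┃ckage.
   ┃..#.....................┃dex.js
━━━━━━━━━━━━━━┓.............┃rver.t
              ┃.@...........┃rker.c
──────────────┨.............┃che.h 
█░▓░▓██░█▓█░ ░┃.............┃ndler.
 ▒ █  █░ ▒▓░▓▒┃.............┃dex.ya
█▓▒██▒ ░ ██░██┃══.═.═══════.┃rser.r
░█ ▒  ▒░▓█░▓ █┃.............┃uter.g
▒▓▒▒▓▒▒▒ ▓░▒█ ┃━━━━━━━━━━━━━┛      
▒ ░▒ ▒█ █░▒ ░░┃    ┃               
░ ░ ░▒▓ ▓░█▓█▓┃    ┃               
▓▓█▓░░▓█ █▒▒██┃    ┃               
█▒ █░█▒█▒░▒▒▒▒┃    ┗━━━━━━━━━━━━━━━
██▓░████ ▓▓░█▓┃                    


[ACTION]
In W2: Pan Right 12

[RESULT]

                                   
                                   
                                   
   ┏━━━━━━━━━━━━━━━━━━━━━━━━┓      
   ┃ MapNavigator           ┃      
   ┠────────────────────────┨━━━━━━
   ┃........................┃Tree  
   ┃........................┃──────
   ┃........................┃/     
   ┃........................┃ckage.
   ┃..#.....................┃dex.js
━━━━━━━━━━━━━━┓.............┃rver.t
              ┃.@...........┃rker.c
──────────────┨.............┃che.h 
 ░ ▒▓▒        ┃.............┃ndler.
▓▒░░██        ┃.............┃dex.ya
██ ▒▒█        ┃══.═.═══════.┃rser.r
 █░▓█▓        ┃.............┃uter.g
█ ▓░▓▓        ┃━━━━━━━━━━━━━┛      
░░▒▒ ▒        ┃    ┃               
█▓▓▓▒▓        ┃    ┃               
███▓▓░        ┃    ┃               
▒▒░▓▒▒        ┃    ┗━━━━━━━━━━━━━━━
█▓   ░        ┃                    


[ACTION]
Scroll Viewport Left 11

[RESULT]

                                   
                                   
                                   
              ┏━━━━━━━━━━━━━━━━━━━━
              ┃ MapNavigator       
              ┠────────────────────
              ┃....................
              ┃....................
              ┃....................
              ┃....................
              ┃..#.................
━━━━━━━━━━━━━━━━━━━━━━━━━┓.........
geViewer                 ┃.@.......
─────────────────────────┨.........
░▓░▓██░█▓█░ ░ ▒▓▒        ┃.........
▒ █  █░ ▒▓░▓▒░░██        ┃.........
▓▒██▒ ░ ██░██ ▒▒█        ┃══.═.════
█ ▒  ▒░▓█░▓ █░▓█▓        ┃.........
▓▒▒▓▒▒▒ ▓░▒█ ▓░▓▓        ┃━━━━━━━━━
 ░▒ ▒█ █░▒ ░░▒▒ ▒        ┃    ┃    
 ░ ░▒▓ ▓░█▓█▓▓▓▒▓        ┃    ┃    
▓█▓░░▓█ █▒▒███▓▓░        ┃    ┃    
▒ █░█▒█▒░▒▒▒▒░▓▒▒        ┃    ┗━━━━
█▓░████ ▓▓░█▓   ░        ┃         


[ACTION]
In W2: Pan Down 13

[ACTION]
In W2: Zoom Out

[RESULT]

                                   
                                   
                                   
              ┏━━━━━━━━━━━━━━━━━━━━
              ┃ MapNavigator       
              ┠────────────────────
              ┃....................
              ┃....................
              ┃....................
              ┃....................
              ┃..#.................
━━━━━━━━━━━━━━━━━━━━━━━━━┓.........
geViewer                 ┃.@.......
─────────────────────────┨.........
█▓▒░▓░█▒▒ ▓ ██ ░░        ┃.........
██  ▓█▒▒▒ ░███▓ ▓        ┃.........
░░█░█░░▒▓░ ▒███░░        ┃══.═.════
░▓░▒▓█▓ █░░▒███ ▒        ┃.........
█  █▓▓▓█ ▓▒▒▒▓▓█▓        ┃━━━━━━━━━
  █ ██   ▓▒░  ░▒█        ┃    ┃    
                         ┃    ┃    
                         ┃    ┃    
                         ┃    ┗━━━━
                         ┃         


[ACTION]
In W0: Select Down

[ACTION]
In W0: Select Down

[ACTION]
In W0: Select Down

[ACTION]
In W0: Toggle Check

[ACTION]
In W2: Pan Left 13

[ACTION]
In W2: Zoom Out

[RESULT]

                                   
                                   
                                   
              ┏━━━━━━━━━━━━━━━━━━━━
              ┃ MapNavigator       
              ┠────────────────────
              ┃....................
              ┃....................
              ┃....................
              ┃....................
              ┃..#.................
━━━━━━━━━━━━━━━━━━━━━━━━━┓.........
geViewer                 ┃.@.......
─────────────────────────┨.........
 ▓ ▒ ░▓▓ ░▒▓█▓▒░▓░█▒▒ ▓ █┃.........
▓▓▒░▒░▓ █ ░▓██  ▓█▒▒▒ ░██┃.........
▓▓▓▒██▓▓▓▓█ ░░█░█░░▒▓░ ▒█┃══.═.════
 ▒▓█░ ██▒▓▓░░▓░▒▓█▓ █░░▒█┃.........
▒█░▓▓░ ▓▓█  █  █▓▓▓█ ▓▒▒▒┃━━━━━━━━━
▓ ░▒▓░▓░▓░ ▓  █ ██   ▓▒░ ┃    ┃    
                         ┃    ┃    
                         ┃    ┃    
                         ┃    ┗━━━━
                         ┃         
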